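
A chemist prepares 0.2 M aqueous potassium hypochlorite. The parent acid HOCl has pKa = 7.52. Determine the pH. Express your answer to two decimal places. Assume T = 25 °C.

pH = 10.41

OCl- is the conjugate base of the weak acid HOCl.
Ka = 10^(−7.52) = 3.02 × 10^-8
Kb = Kw/Ka = 1.0×10^-14 / 3.02 × 10^-8 = 3.31 × 10^-7
From the ICE table, Kb = x²/(0.2 − x) = 3.31 × 10^-7.
Assume x ≪ 0.2: x ≈ √(3.31 × 10^-7 × 0.2) = 2.57 × 10^-4 M
pOH = −log(2.57 × 10^-4) = 3.59; pH = 14.00 − 3.59 = 10.41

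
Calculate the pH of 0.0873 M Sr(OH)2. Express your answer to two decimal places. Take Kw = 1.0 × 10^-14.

Sr(OH)2 is a strong base (each formula unit releases 2 OH-); [OH-] = 0.175 M.
pOH = -log(0.175) = 0.76
pH = 14.00 - 0.76 = 13.24

pH = 13.24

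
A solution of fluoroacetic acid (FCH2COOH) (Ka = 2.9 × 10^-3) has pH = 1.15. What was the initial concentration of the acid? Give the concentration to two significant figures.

[H+] = 10^(-1.15) = 7.08 × 10^-2 M = x
Ka = x²/(C₀ − x) ⇒ C₀ = x + x²/Ka
C₀ = 7.08 × 10^-2 + (7.08 × 10^-2)²/(2.9 × 10^-3) = 1.80 M

C₀ = 1.8 M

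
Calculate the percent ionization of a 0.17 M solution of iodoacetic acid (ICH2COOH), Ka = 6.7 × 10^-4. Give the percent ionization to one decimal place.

ICH2COOH ⇌ ICH2COO- + H+; let x = [H+] at equilibrium.
Ka = x²/(C₀ − x); solving the quadratic gives x = 1.03 × 10^-2 M.
% ionization = x/C₀ × 100% = 1.03 × 10^-2/0.17 × 100% = 6.1%

6.1%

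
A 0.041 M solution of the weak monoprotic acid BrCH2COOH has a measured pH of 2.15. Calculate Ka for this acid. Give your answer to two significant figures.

[H+] = 10^(-2.15) = 7.08 × 10^-3 M
At equilibrium [HA] = 0.041 − 7.08 × 10^-3 = 3.39 × 10^-2 M
Ka = [H+][A-]/[HA] = (7.08 × 10^-3)² / 3.39 × 10^-2 = 1.5 × 10^-3

Ka = 1.5 × 10^-3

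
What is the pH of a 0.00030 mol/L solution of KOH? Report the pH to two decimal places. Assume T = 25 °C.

pH = 10.48

KOH is a strong base; [OH-] = 0.0003 M.
pOH = -log(0.0003) = 3.52
pH = 14.00 - 3.52 = 10.48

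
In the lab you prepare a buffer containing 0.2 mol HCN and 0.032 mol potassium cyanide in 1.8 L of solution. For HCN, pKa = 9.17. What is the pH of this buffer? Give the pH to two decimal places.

pH = 8.37

Using pH = pKa + log([base]/[acid]) with [base]/[acid] = 0.032/0.2:
pH = 9.17 + (-0.796) = 8.37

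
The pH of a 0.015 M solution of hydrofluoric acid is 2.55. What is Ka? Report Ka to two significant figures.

Ka = 6.5 × 10^-4

[H+] = 10^(-2.55) = 2.82 × 10^-3 M
At equilibrium [HA] = 0.015 − 2.82 × 10^-3 = 1.22 × 10^-2 M
Ka = [H+][A-]/[HA] = (2.82 × 10^-3)² / 1.22 × 10^-2 = 6.5 × 10^-4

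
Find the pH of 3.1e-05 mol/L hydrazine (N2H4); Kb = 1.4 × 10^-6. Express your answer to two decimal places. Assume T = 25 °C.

N2H4 + H2O ⇌ N2H5+ + OH-
Kb = [OH-]²/(3.1e-05 − [OH-]) = 1.4 × 10^-6
[OH-] is not negligible relative to C₀; solve [OH-]² + 1.4e-06·[OH-] − 4.34e-11 = 0.
[OH-] = [−1.4e-06 + √(1.4e-06² + 1.74e-10)]/2 = 5.92 × 10^-6 M
pOH = 5.23, so pH = 14.00 − pOH = 8.77

pH = 8.77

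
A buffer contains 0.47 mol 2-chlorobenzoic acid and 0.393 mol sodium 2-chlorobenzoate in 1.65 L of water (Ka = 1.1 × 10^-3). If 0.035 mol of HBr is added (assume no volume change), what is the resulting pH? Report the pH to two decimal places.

After neutralization: n(ClC6H4COOH) = 0.505 mol, n(ClC6H4COO-) = 0.358 mol.
pKa = −log(1.1 × 10^-3) = 2.959
pH = pKa + log([A⁻]/[HA]) = 2.959 + log(0.358/0.505) = 2.959 -0.149

pH = 2.81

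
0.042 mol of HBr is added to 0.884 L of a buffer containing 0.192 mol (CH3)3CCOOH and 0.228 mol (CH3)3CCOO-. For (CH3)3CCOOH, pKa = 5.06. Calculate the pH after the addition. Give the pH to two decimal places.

pH = 4.96

After neutralization: n((CH3)3CCOOH) = 0.234 mol, n((CH3)3CCOO-) = 0.186 mol.
pH = pKa + log([A⁻]/[HA]) = 5.06 + log(0.186/0.234) = 5.06 -0.100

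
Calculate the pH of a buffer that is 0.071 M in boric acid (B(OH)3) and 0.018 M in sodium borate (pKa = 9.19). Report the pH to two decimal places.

pH = pKa + log([A⁻]/[HA]) = 9.19 + log(0.018/0.071)
pH = 9.19 + (-0.596) = 8.59

pH = 8.59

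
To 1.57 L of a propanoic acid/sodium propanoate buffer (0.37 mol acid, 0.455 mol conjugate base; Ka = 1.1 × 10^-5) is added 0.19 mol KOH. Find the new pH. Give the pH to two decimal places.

pH = 5.51

OH- converts CH3CH2COOH to CH3CH2COO-: CH3CH2COOH → 0.18 mol, CH3CH2COO- → 0.645 mol.
pKa = −log(1.1 × 10^-5) = 4.959
Henderson–Hasselbalch with mole ratio 0.645/0.18: pH = 4.959 + (+0.554)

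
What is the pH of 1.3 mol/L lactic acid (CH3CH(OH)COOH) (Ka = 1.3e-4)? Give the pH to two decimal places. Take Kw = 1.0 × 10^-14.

CH3CH(OH)COOH ⇌ CH3CH(OH)COO- + H+
From the ICE table, Ka = x²/(1.3 − x) = 1.3 × 10^-4.
Neglecting x in the denominator: x = √(1.3 × 10^-4 × 1.3) = 1.30 × 10^-2 M
pH = −log(1.30 × 10^-2) = 1.89

pH = 1.89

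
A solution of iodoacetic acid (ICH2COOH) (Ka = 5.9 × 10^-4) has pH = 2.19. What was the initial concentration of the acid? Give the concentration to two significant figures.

C₀ = 7.7 × 10^-2 M

[H+] = 10^(-2.19) = 6.46 × 10^-3 M = x
Ka = x²/(C₀ − x) ⇒ C₀ = x + x²/Ka
C₀ = 6.46 × 10^-3 + (6.46 × 10^-3)²/(5.9 × 10^-4) = 7.72 × 10^-2 M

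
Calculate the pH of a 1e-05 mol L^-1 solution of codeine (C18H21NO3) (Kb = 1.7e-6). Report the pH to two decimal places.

C18H21NO3 + H2O ⇌ C18H22NO3+ + OH-
From the ICE table, Kb = x²/(1e-05 − x) = 1.7 × 10^-6.
x is not negligible relative to C₀; solve x² + 1.7e-06·x − 1.7e-11 = 0.
x = [−1.7e-06 + √(1.7e-06² + 6.8e-11)]/2 = 3.36 × 10^-6 M
pOH = −log(3.36 × 10^-6) = 5.47; pH = 14.00 − 5.47 = 8.53

pH = 8.53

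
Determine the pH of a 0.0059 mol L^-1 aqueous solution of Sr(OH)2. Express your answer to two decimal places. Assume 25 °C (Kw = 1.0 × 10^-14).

pH = 12.07

Sr(OH)2 is a strong base (each formula unit releases 2 OH-); [OH-] = 0.0118 M.
pOH = -log(0.0118) = 1.93
pH = 14.00 - 1.93 = 12.07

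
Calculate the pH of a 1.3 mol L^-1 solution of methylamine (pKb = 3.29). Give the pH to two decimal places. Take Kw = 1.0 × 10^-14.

CH3NH2 + H2O ⇌ CH3NH3+ + OH-
Kb = 10^(−3.29) = 5.13 × 10^-4
Kb = [OH-]²/(1.3 − [OH-]) = 5.13 × 10^-4
Neglecting [OH-] in the denominator: [OH-] = √(5.13 × 10^-4 × 1.3) = 2.58 × 10^-2 M
Check: 2% ionized — well under 5%, approximation valid.
pOH = 1.59, so pH = 14.00 − pOH = 12.41

pH = 12.41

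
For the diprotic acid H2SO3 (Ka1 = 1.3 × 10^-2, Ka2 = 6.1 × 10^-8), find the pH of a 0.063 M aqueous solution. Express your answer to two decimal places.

pH = 1.64

Since Ka1 ≫ Ka2, the first ionization dominates [H+].
Ka1 = x²/(0.063 − x) = 1.3 × 10^-2
Solving the quadratic: x = (−Ka1 + √(Ka1² + 4·Ka1·C₀))/2 = 2.28 × 10^-2 M
pH = −log(2.28 × 10^-2) = 1.64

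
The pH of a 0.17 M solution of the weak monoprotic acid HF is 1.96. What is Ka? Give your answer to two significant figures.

Ka = 7.6 × 10^-4

[H+] = 10^(-1.96) = 1.10 × 10^-2 M
At equilibrium [HA] = 0.17 − 1.10 × 10^-2 = 1.59 × 10^-1 M
Ka = [H+][A-]/[HA] = (1.10 × 10^-2)² / 1.59 × 10^-1 = 7.6 × 10^-4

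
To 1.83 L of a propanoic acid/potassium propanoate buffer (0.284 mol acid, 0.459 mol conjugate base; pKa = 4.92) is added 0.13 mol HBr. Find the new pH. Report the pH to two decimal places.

After neutralization: n(CH3CH2COOH) = 0.414 mol, n(CH3CH2COO-) = 0.329 mol.
Henderson–Hasselbalch with mole ratio 0.329/0.414: pH = 4.92 + (-0.100)

pH = 4.82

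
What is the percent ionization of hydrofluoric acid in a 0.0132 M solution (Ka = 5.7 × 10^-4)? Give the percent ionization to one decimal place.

HF ⇌ F- + H+; let x = [H+] at equilibrium.
Ka = x²/(C₀ − x); solving the quadratic gives x = 2.47 × 10^-3 M.
Fraction ionized = 2.47 × 10^-3 / 0.0132 = 0.1871 → 18.7%

18.7%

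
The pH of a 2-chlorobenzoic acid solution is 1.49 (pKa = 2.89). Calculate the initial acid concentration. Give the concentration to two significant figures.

C₀ = 8.5 × 10^-1 M

[H+] = 10^(-1.49) = 3.24 × 10^-2 M = x
Ka = 10^(−2.89) = 1.29 × 10^-3
Ka = x²/(C₀ − x) ⇒ C₀ = x + x²/Ka
C₀ = 3.24 × 10^-2 + (3.24 × 10^-2)²/(1.29 × 10^-3) = 8.46 × 10^-1 M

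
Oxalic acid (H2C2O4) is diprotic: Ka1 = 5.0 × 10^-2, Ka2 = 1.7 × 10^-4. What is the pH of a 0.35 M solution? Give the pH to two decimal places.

pH = 0.96

Since Ka1 ≫ Ka2, the first ionization dominates [H+].
Ka1 = x²/(0.35 − x) = 5.0 × 10^-2
Solving the quadratic: x = (−Ka1 + √(Ka1² + 4·Ka1·C₀))/2 = 1.10 × 10^-1 M
pH = −log(1.10 × 10^-1) = 0.96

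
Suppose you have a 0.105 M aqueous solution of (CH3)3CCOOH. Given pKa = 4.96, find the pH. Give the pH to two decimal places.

(CH3)3CCOOH ⇌ (CH3)3CCOO- + H+
Ka = 10^(−4.96) = 1.10 × 10^-5
Ka = [H+]²/(0.105 − [H+]) = 1.10 × 10^-5
Since Ka ≪ C₀, [H+] ≈ √(Ka·C₀) = 1.07 × 10^-3 M.
([H+]/C₀ = 1% < 5%, so the approximation holds.)
pH = −log(1.07 × 10^-3) = 2.97

pH = 2.97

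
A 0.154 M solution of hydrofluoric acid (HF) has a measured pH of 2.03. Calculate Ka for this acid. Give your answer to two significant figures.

[H+] = 10^(-2.03) = 9.33 × 10^-3 M
At equilibrium [HA] = 0.154 − 9.33 × 10^-3 = 1.45 × 10^-1 M
Ka = [H+][A-]/[HA] = (9.33 × 10^-3)² / 1.45 × 10^-1 = 6.0 × 10^-4

Ka = 6.0 × 10^-4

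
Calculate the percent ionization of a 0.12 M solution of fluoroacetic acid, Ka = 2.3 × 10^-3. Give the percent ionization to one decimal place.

12.9%

FCH2COOH ⇌ FCH2COO- + H+; let x = [H+] at equilibrium.
Ka = x²/(C₀ − x); solving the quadratic gives x = 1.55 × 10^-2 M.
% ionization = x/C₀ × 100% = 1.55 × 10^-2/0.12 × 100% = 12.9%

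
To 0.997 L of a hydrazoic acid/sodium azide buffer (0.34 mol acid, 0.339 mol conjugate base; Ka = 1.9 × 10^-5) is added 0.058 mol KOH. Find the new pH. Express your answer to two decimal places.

pH = 4.87

OH- converts HN3 to N3-: HN3 → 0.282 mol, N3- → 0.397 mol.
pKa = −log(1.9 × 10^-5) = 4.721
Henderson–Hasselbalch with mole ratio 0.397/0.282: pH = 4.721 + (+0.149)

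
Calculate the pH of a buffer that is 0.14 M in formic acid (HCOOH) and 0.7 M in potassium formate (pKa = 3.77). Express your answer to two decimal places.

Henderson–Hasselbalch: pH = pKa + log([HCOO-]/[HCOOH]) = 3.77 + log(0.7/0.14)
pH = 3.77 + (+0.699) = 4.47

pH = 4.47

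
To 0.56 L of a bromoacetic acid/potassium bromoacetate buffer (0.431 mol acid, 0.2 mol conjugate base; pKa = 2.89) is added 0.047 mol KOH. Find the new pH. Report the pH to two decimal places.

pH = 2.70

After neutralization: n(BrCH2COOH) = 0.384 mol, n(BrCH2COO-) = 0.247 mol.
pH = pKa + log([A⁻]/[HA]) = 2.89 + log(0.247/0.384) = 2.89 -0.192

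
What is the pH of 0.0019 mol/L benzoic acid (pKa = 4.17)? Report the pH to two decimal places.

pH = 3.49

C6H5COOH ⇌ C6H5COO- + H+
Ka = 10^(−4.17) = 6.76 × 10^-5
Ka = [H+]²/(0.0019 − [H+]) = 6.76 × 10^-5
The 5% rule fails; solving [H+]² + Ka·[H+] − Ka·C₀ = 0 exactly:
[H+] = (−Ka + √(Ka² + 4·Ka·C₀))/2 = 3.26 × 10^-4 M
pH = −log(3.26 × 10^-4) = 3.49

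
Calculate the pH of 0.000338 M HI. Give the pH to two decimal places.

pH = 3.47

HI is a strong acid and dissociates completely, so [H+] = 0.000338 M.
pH = -log(0.000338) = 3.47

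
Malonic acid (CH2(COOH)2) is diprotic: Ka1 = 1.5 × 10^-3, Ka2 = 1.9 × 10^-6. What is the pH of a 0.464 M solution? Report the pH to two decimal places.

pH = 1.59

Ka1 ≫ Ka2, so treat the first dissociation as the only significant source of H+.
Ka1 = x²/(0.464 − x) = 1.5 × 10^-3
Solving the quadratic: x = (−Ka1 + √(Ka1² + 4·Ka1·C₀))/2 = 2.56 × 10^-2 M
pH = −log(2.56 × 10^-2) = 1.59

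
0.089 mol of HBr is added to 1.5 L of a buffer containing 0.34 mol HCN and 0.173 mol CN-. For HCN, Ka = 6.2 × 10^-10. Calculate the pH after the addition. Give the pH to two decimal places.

pH = 8.50

After neutralization: n(HCN) = 0.429 mol, n(CN-) = 0.084 mol.
pKa = −log(6.2 × 10^-10) = 9.208
Henderson–Hasselbalch with mole ratio 0.084/0.429: pH = 9.208 + (-0.708)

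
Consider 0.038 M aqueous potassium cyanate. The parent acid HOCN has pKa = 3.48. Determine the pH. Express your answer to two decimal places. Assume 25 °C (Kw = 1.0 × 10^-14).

pH = 8.03

OCN- is the conjugate base of the weak acid HOCN.
Ka = 10^(−3.48) = 3.31 × 10^-4
Kb = Kw/Ka = 1.0×10^-14 / 3.31 × 10^-4 = 3.02 × 10^-11
Kb = [OH-]²/(0.038 − [OH-]) = 3.02 × 10^-11
Assume [OH-] ≪ 0.038: [OH-] ≈ √(3.02 × 10^-11 × 0.038) = 1.07 × 10^-6 M
pOH = 5.97, so pH = 14.00 − pOH = 8.03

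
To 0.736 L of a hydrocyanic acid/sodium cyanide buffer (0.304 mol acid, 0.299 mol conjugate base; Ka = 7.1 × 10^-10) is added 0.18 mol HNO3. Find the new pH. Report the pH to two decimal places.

pH = 8.54

Added H+ converts CN- to HCN: HCN → 0.484 mol, CN- → 0.119 mol.
pKa = −log(7.1 × 10^-10) = 9.149
pH = pKa + log(n_CN-/n_HCN) = 9.149 + log(0.119/0.484) = 9.149 + (-0.609)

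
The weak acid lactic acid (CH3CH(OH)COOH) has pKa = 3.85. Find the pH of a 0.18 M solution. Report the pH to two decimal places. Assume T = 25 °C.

CH3CH(OH)COOH ⇌ CH3CH(OH)COO- + H+
Ka = 10^(−3.85) = 1.41 × 10^-4
From the ICE table, Ka = [H+]²/(0.18 − [H+]) = 1.41 × 10^-4.
Since Ka ≪ C₀, [H+] ≈ √(Ka·C₀) = 5.04 × 10^-3 M.
pH = −log[H+] = −log(5.04 × 10^-3) = 2.30

pH = 2.30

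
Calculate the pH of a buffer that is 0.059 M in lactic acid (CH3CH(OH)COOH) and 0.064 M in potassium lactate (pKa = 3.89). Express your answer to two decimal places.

pH = 3.93

pH = pKa + log([A⁻]/[HA]) = 3.89 + log(0.064/0.059)
pH = 3.89 + (+0.035) = 3.93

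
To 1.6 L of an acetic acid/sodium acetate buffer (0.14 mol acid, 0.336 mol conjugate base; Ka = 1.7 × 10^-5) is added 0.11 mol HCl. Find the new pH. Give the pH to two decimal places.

pH = 4.73

After neutralization: n(CH3COOH) = 0.25 mol, n(CH3COO-) = 0.226 mol.
pKa = −log(1.7 × 10^-5) = 4.770
pH = pKa + log(n_CH3COO-/n_CH3COOH) = 4.770 + log(0.226/0.25) = 4.770 + (-0.044)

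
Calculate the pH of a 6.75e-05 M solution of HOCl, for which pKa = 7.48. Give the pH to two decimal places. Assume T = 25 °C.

pH = 5.83

HOCl ⇌ OCl- + H+
Ka = 10^(−7.48) = 3.31 × 10^-8
Ka = [H+]²/(6.75e-05 − [H+]) = 3.31 × 10^-8
Neglecting [H+] in the denominator: [H+] = √(3.31 × 10^-8 × 6.75e-05) = 1.49 × 10^-6 M
([H+]/C₀ = 2.2% < 5%, so the approximation holds.)
pH = −log[H+] = −log(1.49 × 10^-6) = 5.83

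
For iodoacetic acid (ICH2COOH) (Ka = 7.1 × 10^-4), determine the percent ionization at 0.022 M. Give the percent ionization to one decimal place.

16.4%

ICH2COOH ⇌ ICH2COO- + H+; let x = [H+] at equilibrium.
Ka = x²/(C₀ − x); solving the quadratic gives x = 3.61 × 10^-3 M.
% ionization = x/C₀ × 100% = 3.61 × 10^-3/0.022 × 100% = 16.4%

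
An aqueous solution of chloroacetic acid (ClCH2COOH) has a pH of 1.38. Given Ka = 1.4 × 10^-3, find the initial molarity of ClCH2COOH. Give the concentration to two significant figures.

C₀ = 1.3 M

[H+] = 10^(-1.38) = 4.17 × 10^-2 M = x
Ka = x²/(C₀ − x) ⇒ C₀ = x + x²/Ka
C₀ = 4.17 × 10^-2 + (4.17 × 10^-2)²/(1.4 × 10^-3) = 1.28 M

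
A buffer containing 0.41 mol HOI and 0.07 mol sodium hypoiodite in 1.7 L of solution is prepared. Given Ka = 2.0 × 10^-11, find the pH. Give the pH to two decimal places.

pH = 9.93

pKa = −log(2.0 × 10^-11) = 10.699
Using pH = pKa + log([base]/[acid]) with [base]/[acid] = 0.07/0.41:
pH = 10.699 + (-0.768) = 9.93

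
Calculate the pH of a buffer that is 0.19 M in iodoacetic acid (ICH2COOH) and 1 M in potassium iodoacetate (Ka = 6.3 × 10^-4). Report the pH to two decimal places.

pH = 3.92

pKa = −log(6.3 × 10^-4) = 3.201
Henderson–Hasselbalch: pH = pKa + log([ICH2COO-]/[ICH2COOH]) = 3.201 + log(1/0.19)
pH = 3.201 + (+0.721) = 3.92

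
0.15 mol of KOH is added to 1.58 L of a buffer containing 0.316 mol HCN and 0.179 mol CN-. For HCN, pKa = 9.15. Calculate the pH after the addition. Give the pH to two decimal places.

pH = 9.45

OH- converts HCN to CN-: HCN → 0.166 mol, CN- → 0.329 mol.
pH = pKa + log([A⁻]/[HA]) = 9.15 + log(0.329/0.166) = 9.15 +0.297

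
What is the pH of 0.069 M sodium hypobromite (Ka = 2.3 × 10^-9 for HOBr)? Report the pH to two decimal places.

OBr- is the conjugate base of the weak acid HOBr.
Kb = Kw/Ka = 1.0×10^-14 / 2.3 × 10^-9 = 4.35 × 10^-6
Kb = [OH-]²/(0.069 − [OH-]) = 4.35 × 10^-6
Since Kb ≪ C₀, [OH-] ≈ √(Kb·C₀) = 5.48 × 10^-4 M.
pOH = 3.26, so pH = 14.00 − pOH = 10.74

pH = 10.74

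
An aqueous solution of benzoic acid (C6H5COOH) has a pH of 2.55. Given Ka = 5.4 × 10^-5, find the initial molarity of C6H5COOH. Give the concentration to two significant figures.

C₀ = 1.5 × 10^-1 M

[H+] = 10^(-2.55) = 2.82 × 10^-3 M = x
Ka = x²/(C₀ − x) ⇒ C₀ = x + x²/Ka
C₀ = 2.82 × 10^-3 + (2.82 × 10^-3)²/(5.4 × 10^-5) = 1.50 × 10^-1 M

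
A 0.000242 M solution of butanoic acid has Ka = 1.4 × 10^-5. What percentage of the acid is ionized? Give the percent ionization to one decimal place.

CH3(CH2)2COOH ⇌ CH3(CH2)2COO- + H+; let x = [H+] at equilibrium.
Ka = x²/(C₀ − x); solving the quadratic gives x = 5.16 × 10^-5 M.
Fraction ionized = 5.16 × 10^-5 / 0.000242 = 0.2132 → 21.3%

21.3%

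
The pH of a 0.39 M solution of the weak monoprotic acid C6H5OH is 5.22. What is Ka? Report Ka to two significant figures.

Ka = 9.3 × 10^-11

[H+] = 10^(-5.22) = 6.03 × 10^-6 M
At equilibrium [HA] = 0.39 − 6.03 × 10^-6 = 3.90 × 10^-1 M
Ka = [H+][A-]/[HA] = (6.03 × 10^-6)² / 3.90 × 10^-1 = 9.3 × 10^-11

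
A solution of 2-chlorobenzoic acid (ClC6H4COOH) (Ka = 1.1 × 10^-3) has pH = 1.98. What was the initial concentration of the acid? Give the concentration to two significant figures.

C₀ = 1.1 × 10^-1 M

[H+] = 10^(-1.98) = 1.05 × 10^-2 M = x
Ka = x²/(C₀ − x) ⇒ C₀ = x + x²/Ka
C₀ = 1.05 × 10^-2 + (1.05 × 10^-2)²/(1.1 × 10^-3) = 1.11 × 10^-1 M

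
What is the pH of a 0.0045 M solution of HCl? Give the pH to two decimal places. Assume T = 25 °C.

HCl is a strong acid and dissociates completely, so [H+] = 0.0045 M.
pH = -log(0.0045) = 2.35

pH = 2.35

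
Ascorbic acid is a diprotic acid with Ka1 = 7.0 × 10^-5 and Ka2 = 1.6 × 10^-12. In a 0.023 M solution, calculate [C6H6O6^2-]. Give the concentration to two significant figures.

First ionization gives [H+] ≈ [HC6H6O6-] = 1.23 × 10^-3 M.
Second step: Ka2 = [H+][C6H6O6^2-]/[HC6H6O6-] ≈ [C6H6O6^2-] (since [H+] ≈ [HC6H6O6-]).
So [C6H6O6^2-] ≈ Ka2.

1.6 × 10^-12 M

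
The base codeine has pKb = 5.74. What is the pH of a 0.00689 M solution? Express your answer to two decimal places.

pH = 10.05

C18H21NO3 + H2O ⇌ C18H22NO3+ + OH-
Kb = 10^(−5.74) = 1.82 × 10^-6
From the ICE table, Kb = [OH-]²/(0.00689 − [OH-]) = 1.82 × 10^-6.
Neglecting [OH-] in the denominator: [OH-] = √(1.82 × 10^-6 × 0.00689) = 1.12 × 10^-4 M
Check: 1.6% ionized — well under 5%, approximation valid.
pOH = −log(1.12 × 10^-4) = 3.95; pH = 14.00 − 3.95 = 10.05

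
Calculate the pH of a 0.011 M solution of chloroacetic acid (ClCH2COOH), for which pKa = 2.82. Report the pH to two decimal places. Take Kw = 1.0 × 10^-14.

ClCH2COOH ⇌ ClCH2COO- + H+
Ka = 10^(−2.82) = 1.51 × 10^-3
From the ICE table, Ka = [H+]²/(0.011 − [H+]) = 1.51 × 10^-3.
Here C₀/Ka ≈ 7.28, so the small-[H+] approximation fails. Use the quadratic:
[H+] = [−0.00151 + √(0.00151² + 6.64e-05)]/2 = 3.39 × 10^-3 M
pH = −log[H+] = −log(3.39 × 10^-3) = 2.47

pH = 2.47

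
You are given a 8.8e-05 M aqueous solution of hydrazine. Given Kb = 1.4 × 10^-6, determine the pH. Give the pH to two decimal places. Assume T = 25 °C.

N2H4 + H2O ⇌ N2H5+ + OH-
Kb = [OH-]²/(8.8e-05 − [OH-]) = 1.4 × 10^-6
[OH-] is not negligible relative to C₀; solve [OH-]² + 1.4e-06·[OH-] − 1.23e-10 = 0.
[OH-] = (−Kb + √(Kb² + 4·Kb·C₀))/2 = 1.04 × 10^-5 M
pOH = 4.98, so pH = 14.00 − pOH = 9.02

pH = 9.02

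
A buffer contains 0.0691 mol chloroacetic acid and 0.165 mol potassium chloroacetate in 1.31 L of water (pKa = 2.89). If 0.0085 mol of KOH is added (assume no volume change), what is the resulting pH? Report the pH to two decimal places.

pH = 3.35

OH- converts ClCH2COOH to ClCH2COO-: ClCH2COOH → 0.0606 mol, ClCH2COO- → 0.174 mol.
pH = pKa + log([A⁻]/[HA]) = 2.89 + log(0.174/0.0606) = 2.89 +0.458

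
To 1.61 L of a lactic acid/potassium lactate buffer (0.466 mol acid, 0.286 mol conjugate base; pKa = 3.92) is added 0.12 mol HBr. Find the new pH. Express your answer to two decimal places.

pH = 3.37

After neutralization: n(CH3CH(OH)COOH) = 0.586 mol, n(CH3CH(OH)COO-) = 0.166 mol.
pH = pKa + log(n_CH3CH(OH)COO-/n_CH3CH(OH)COOH) = 3.92 + log(0.166/0.586) = 3.92 + (-0.548)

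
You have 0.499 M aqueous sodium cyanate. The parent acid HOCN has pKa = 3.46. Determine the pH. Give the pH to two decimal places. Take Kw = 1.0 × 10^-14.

pH = 8.58

OCN- is the conjugate base of the weak acid HOCN.
Ka = 10^(−3.46) = 3.47 × 10^-4
Kb = Kw/Ka = 1.0×10^-14 / 3.47 × 10^-4 = 2.88 × 10^-11
Let x = [OH-] at equilibrium. Kb = x²/(0.499 − x).
Since Kb ≪ C₀, x ≈ √(Kb·C₀) = 3.79 × 10^-6 M.
(x/C₀ = 0.00076% < 5%, so the approximation holds.)
pOH = −log(3.79 × 10^-6) = 5.42; pH = 14.00 − 5.42 = 8.58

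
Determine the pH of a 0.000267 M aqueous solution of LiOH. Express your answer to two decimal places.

pH = 10.43

LiOH is a strong base; [OH-] = 0.000267 M.
pOH = -log(0.000267) = 3.57
pH = 14.00 - 3.57 = 10.43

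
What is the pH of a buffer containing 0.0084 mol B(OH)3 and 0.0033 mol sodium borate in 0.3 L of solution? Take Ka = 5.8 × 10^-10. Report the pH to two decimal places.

pKa = −log(5.8 × 10^-10) = 9.237
Henderson–Hasselbalch: pH = pKa + log([B(OH)4-]/[B(OH)3]) = 9.237 + log(0.0033/0.0084)
pH = 9.237 + (-0.406) = 8.83

pH = 8.83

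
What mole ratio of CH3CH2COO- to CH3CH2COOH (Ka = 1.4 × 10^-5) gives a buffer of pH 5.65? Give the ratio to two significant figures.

pKa = -log(1.4 × 10^-5) = 4.854
pH = pKa + log(r) ⇒ log(r) = 5.65 − 4.854 = +0.796
r = [CH3CH2COO-]/[CH3CH2COOH] = 10^(+0.796) = 6.25

ratio = 6.3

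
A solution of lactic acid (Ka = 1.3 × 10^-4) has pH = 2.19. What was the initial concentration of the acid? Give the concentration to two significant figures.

C₀ = 3.3 × 10^-1 M

[H+] = 10^(-2.19) = 6.46 × 10^-3 M = x
Ka = x²/(C₀ − x) ⇒ C₀ = x + x²/Ka
C₀ = 6.46 × 10^-3 + (6.46 × 10^-3)²/(1.3 × 10^-4) = 3.27 × 10^-1 M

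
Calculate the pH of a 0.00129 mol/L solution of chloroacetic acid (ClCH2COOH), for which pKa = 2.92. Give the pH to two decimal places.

pH = 3.11

ClCH2COOH ⇌ ClCH2COO- + H+
Ka = 10^(−2.92) = 1.20 × 10^-3
From the ICE table, Ka = [H+]²/(0.00129 − [H+]) = 1.20 × 10^-3.
Here C₀/Ka ≈ 1.07, so the small-[H+] approximation fails. Use the quadratic:
[H+] = [−0.0012 + √(0.0012² + 6.19e-06)]/2 = 7.81 × 10^-4 M
pH = −log[H+] = −log(7.81 × 10^-4) = 3.11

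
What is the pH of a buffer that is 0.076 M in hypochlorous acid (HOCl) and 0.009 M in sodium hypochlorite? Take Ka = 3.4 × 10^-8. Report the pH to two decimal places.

pKa = −log(3.4 × 10^-8) = 7.469
Using pH = pKa + log([base]/[acid]) with [base]/[acid] = 0.009/0.076:
pH = 7.469 + (-0.927) = 6.54

pH = 6.54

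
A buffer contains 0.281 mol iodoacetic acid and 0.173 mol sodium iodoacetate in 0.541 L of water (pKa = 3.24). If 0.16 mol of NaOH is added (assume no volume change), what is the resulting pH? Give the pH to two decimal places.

pH = 3.68

OH- converts ICH2COOH to ICH2COO-: ICH2COOH → 0.121 mol, ICH2COO- → 0.333 mol.
Henderson–Hasselbalch with mole ratio 0.333/0.121: pH = 3.24 + (+0.440)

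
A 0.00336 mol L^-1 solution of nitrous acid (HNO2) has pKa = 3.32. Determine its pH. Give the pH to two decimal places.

pH = 2.98

HNO2 ⇌ NO2- + H+
Ka = 10^(−3.32) = 4.79 × 10^-4
From the ICE table, Ka = x²/(0.00336 − x) = 4.79 × 10^-4.
The 5% rule fails; solving x² + Ka·x − Ka·C₀ = 0 exactly:
x = [−0.000479 + √(0.000479² + 6.44e-06)]/2 = 1.05 × 10^-3 M
pH = −log(1.05 × 10^-3) = 2.98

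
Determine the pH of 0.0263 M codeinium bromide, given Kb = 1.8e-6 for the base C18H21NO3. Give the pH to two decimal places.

C18H22NO3+ is the conjugate acid of the weak base C18H21NO3.
Ka = Kw/Kb = 1.0×10^-14 / 1.8 × 10^-6 = 5.56 × 10^-9
From the ICE table, Ka = x²/(0.0263 − x) = 5.56 × 10^-9.
Assume x ≪ 0.0263: x ≈ √(5.56 × 10^-9 × 0.0263) = 1.21 × 10^-5 M
(x/C₀ = 0.046% < 5%, so the approximation holds.)
pH = −log[H+] = −log(1.21 × 10^-5) = 4.92

pH = 4.92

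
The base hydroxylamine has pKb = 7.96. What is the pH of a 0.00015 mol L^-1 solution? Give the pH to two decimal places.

pH = 8.11

NH2OH + H2O ⇌ NH3OH+ + OH-
Kb = 10^(−7.96) = 1.10 × 10^-8
Kb = x²/(0.00015 − x) = 1.10 × 10^-8
Neglecting x in the denominator: x = √(1.10 × 10^-8 × 0.00015) = 1.28 × 10^-6 M
pOH = −log(1.28 × 10^-6) = 5.89; pH = 14.00 − 5.89 = 8.11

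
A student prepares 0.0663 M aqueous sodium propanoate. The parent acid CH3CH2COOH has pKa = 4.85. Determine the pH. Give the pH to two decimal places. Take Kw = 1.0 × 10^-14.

CH3CH2COO- is the conjugate base of the weak acid CH3CH2COOH.
Ka = 10^(−4.85) = 1.41 × 10^-5
Kb = Kw/Ka = 1.0×10^-14 / 1.41 × 10^-5 = 7.09 × 10^-10
Kb = [OH-]²/(0.0663 − [OH-]) = 7.09 × 10^-10
Since Kb ≪ C₀, [OH-] ≈ √(Kb·C₀) = 6.86 × 10^-6 M.
pOH = −log(6.86 × 10^-6) = 5.16; pH = 14.00 − 5.16 = 8.84

pH = 8.84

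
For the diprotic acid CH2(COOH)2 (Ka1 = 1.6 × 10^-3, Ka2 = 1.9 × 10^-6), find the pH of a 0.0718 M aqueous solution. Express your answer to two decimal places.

Ka1 ≫ Ka2, so treat the first dissociation as the only significant source of H+.
Ka1 = x²/(0.0718 − x) = 1.6 × 10^-3
Solving the quadratic: x = (−Ka1 + √(Ka1² + 4·Ka1·C₀))/2 = 9.95 × 10^-3 M
pH = −log(9.95 × 10^-3) = 2.00

pH = 2.00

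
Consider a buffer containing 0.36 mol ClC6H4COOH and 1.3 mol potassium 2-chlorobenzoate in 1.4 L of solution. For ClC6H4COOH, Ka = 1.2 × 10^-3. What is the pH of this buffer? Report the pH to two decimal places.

pKa = −log(1.2 × 10^-3) = 2.921
Using pH = pKa + log([base]/[acid]) with [base]/[acid] = 1.3/0.36:
pH = 2.921 + (+0.558) = 3.48

pH = 3.48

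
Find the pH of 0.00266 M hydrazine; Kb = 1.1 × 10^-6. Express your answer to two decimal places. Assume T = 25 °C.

N2H4 + H2O ⇌ N2H5+ + OH-
From the ICE table, Kb = x²/(0.00266 − x) = 1.1 × 10^-6.
Since Kb ≪ C₀, x ≈ √(Kb·C₀) = 5.41 × 10^-5 M.
(x/C₀ = 2% < 5%, so the approximation holds.)
pOH = −log(5.41 × 10^-5) = 4.27; pH = 14.00 − 4.27 = 9.73

pH = 9.73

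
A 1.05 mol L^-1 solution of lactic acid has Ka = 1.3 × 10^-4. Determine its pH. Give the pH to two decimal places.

CH3CH(OH)COOH ⇌ CH3CH(OH)COO- + H+
From the ICE table, Ka = x²/(1.05 − x) = 1.3 × 10^-4.
Since Ka ≪ C₀, x ≈ √(Ka·C₀) = 1.17 × 10^-2 M.
(x/C₀ = 1.1% < 5%, so the approximation holds.)
pH = −log[H+] = −log(1.17 × 10^-2) = 1.93

pH = 1.93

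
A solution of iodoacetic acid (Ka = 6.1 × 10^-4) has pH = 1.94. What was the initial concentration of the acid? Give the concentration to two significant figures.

[H+] = 10^(-1.94) = 1.15 × 10^-2 M = x
Ka = x²/(C₀ − x) ⇒ C₀ = x + x²/Ka
C₀ = 1.15 × 10^-2 + (1.15 × 10^-2)²/(6.1 × 10^-4) = 2.28 × 10^-1 M

C₀ = 2.3 × 10^-1 M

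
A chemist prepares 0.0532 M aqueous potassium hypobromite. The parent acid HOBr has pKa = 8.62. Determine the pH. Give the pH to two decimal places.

pH = 10.67

OBr- is the conjugate base of the weak acid HOBr.
Ka = 10^(−8.62) = 2.40 × 10^-9
Kb = Kw/Ka = 1.0×10^-14 / 2.40 × 10^-9 = 4.17 × 10^-6
From the ICE table, Kb = x²/(0.0532 − x) = 4.17 × 10^-6.
Assume x ≪ 0.0532: x ≈ √(4.17 × 10^-6 × 0.0532) = 4.71 × 10^-4 M
pOH = −log(4.71 × 10^-4) = 3.33; pH = 14.00 − 3.33 = 10.67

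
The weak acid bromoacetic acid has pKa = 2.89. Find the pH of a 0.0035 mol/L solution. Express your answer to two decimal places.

pH = 2.80

BrCH2COOH ⇌ BrCH2COO- + H+
Ka = 10^(−2.89) = 1.29 × 10^-3
Let x = [H+] at equilibrium. Ka = x²/(0.0035 − x).
The 5% rule fails; solving x² + Ka·x − Ka·C₀ = 0 exactly:
x = (−Ka + √(Ka² + 4·Ka·C₀))/2 = 1.58 × 10^-3 M
pH = −log[H+] = −log(1.58 × 10^-3) = 2.80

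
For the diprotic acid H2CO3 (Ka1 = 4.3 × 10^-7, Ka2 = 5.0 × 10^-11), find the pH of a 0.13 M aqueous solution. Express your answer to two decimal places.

pH = 3.63

Since Ka1 ≫ Ka2, the first ionization dominates [H+].
Ka1 = x²/(0.13 − x) = 4.3 × 10^-7
x ≈ √(4.3 × 10^-7 × 0.13) = 2.36 × 10^-4 M
pH = −log(2.36 × 10^-4) = 3.63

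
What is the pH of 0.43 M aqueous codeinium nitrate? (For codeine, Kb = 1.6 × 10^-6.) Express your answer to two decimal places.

C18H22NO3+ is the conjugate acid of the weak base C18H21NO3.
Ka = Kw/Kb = 1.0×10^-14 / 1.6 × 10^-6 = 6.25 × 10^-9
Ka = [H+]²/(0.43 − [H+]) = 6.25 × 10^-9
Neglecting [H+] in the denominator: [H+] = √(6.25 × 10^-9 × 0.43) = 5.18 × 10^-5 M
([H+]/C₀ = 0.012% < 5%, so the approximation holds.)
pH = −log[H+] = −log(5.18 × 10^-5) = 4.29

pH = 4.29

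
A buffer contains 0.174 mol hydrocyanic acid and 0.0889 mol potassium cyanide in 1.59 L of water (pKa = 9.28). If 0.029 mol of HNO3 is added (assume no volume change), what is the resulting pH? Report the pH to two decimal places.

Added H+ converts CN- to HCN: HCN → 0.203 mol, CN- → 0.0599 mol.
pH = pKa + log([A⁻]/[HA]) = 9.28 + log(0.0599/0.203) = 9.28 -0.530

pH = 8.75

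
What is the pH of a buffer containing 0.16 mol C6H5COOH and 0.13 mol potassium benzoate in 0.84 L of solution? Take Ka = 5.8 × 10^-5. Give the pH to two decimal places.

pH = 4.15

pKa = −log(5.8 × 10^-5) = 4.237
Henderson–Hasselbalch: pH = pKa + log([C6H5COO-]/[C6H5COOH]) = 4.237 + log(0.13/0.16)
pH = 4.237 + (-0.090) = 4.15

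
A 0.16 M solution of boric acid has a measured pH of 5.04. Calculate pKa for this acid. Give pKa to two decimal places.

[H+] = 10^(-5.04) = 9.12 × 10^-6 M
At equilibrium [HA] = 0.16 − 9.12 × 10^-6 = 1.60 × 10^-1 M
Ka = [H+][A-]/[HA] = (9.12 × 10^-6)² / 1.60 × 10^-1 = 5.20 × 10^-10
pKa = -log(5.20 × 10^-10) = 9.28

pKa = 9.28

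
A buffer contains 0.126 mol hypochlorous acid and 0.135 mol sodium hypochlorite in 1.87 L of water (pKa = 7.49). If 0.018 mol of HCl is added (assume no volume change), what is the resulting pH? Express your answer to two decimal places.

After neutralization: n(HOCl) = 0.144 mol, n(OCl-) = 0.117 mol.
Henderson–Hasselbalch with mole ratio 0.117/0.144: pH = 7.49 + (-0.090)

pH = 7.40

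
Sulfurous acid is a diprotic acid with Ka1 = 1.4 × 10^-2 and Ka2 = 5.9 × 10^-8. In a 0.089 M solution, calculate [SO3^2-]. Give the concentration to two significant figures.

5.9 × 10^-8 M

First ionization gives [H+] ≈ [HSO3-] = 2.90 × 10^-2 M.
Second step: Ka2 = [H+][SO3^2-]/[HSO3-] ≈ [SO3^2-] (since [H+] ≈ [HSO3-]).
So [SO3^2-] ≈ Ka2.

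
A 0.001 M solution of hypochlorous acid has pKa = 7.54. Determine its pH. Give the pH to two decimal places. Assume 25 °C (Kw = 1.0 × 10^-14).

pH = 5.27

HOCl ⇌ OCl- + H+
Ka = 10^(−7.54) = 2.88 × 10^-8
From the ICE table, Ka = [H+]²/(0.001 − [H+]) = 2.88 × 10^-8.
Assume [H+] ≪ 0.001: [H+] ≈ √(2.88 × 10^-8 × 0.001) = 5.37 × 10^-6 M
Check: 0.54% ionized — well under 5%, approximation valid.
pH = −log[H+] = −log(5.37 × 10^-6) = 5.27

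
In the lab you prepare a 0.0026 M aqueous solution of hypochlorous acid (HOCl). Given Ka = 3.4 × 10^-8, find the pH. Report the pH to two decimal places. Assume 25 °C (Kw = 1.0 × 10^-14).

pH = 5.03

HOCl ⇌ OCl- + H+
Ka = [H+]²/(0.0026 − [H+]) = 3.4 × 10^-8
Since Ka ≪ C₀, [H+] ≈ √(Ka·C₀) = 9.40 × 10^-6 M.
Check: 0.36% ionized — well under 5%, approximation valid.
pH = −log(9.40 × 10^-6) = 5.03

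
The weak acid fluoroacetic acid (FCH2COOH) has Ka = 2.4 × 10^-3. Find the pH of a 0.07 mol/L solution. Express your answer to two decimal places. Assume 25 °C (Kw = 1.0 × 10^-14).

FCH2COOH ⇌ FCH2COO- + H+
Ka = [H+]²/(0.07 − [H+]) = 2.4 × 10^-3
[H+] is not negligible relative to C₀; solve [H+]² + 0.0024·[H+] − 0.000168 = 0.
[H+] = (−Ka + √(Ka² + 4·Ka·C₀))/2 = 1.18 × 10^-2 M
pH = −log[H+] = −log(1.18 × 10^-2) = 1.93

pH = 1.93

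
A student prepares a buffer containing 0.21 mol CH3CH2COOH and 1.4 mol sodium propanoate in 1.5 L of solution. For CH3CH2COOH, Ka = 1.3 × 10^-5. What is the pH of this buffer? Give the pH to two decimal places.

pKa = −log(1.3 × 10^-5) = 4.886
Henderson–Hasselbalch: pH = pKa + log([CH3CH2COO-]/[CH3CH2COOH]) = 4.886 + log(1.4/0.21)
pH = 4.886 + (+0.824) = 5.71

pH = 5.71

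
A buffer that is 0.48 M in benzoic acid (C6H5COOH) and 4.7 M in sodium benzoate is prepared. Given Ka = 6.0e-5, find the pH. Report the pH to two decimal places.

pH = 5.21

pKa = −log(6.0 × 10^-5) = 4.222
Using pH = pKa + log([base]/[acid]) with [base]/[acid] = 4.7/0.48:
pH = 4.222 + (+0.991) = 5.21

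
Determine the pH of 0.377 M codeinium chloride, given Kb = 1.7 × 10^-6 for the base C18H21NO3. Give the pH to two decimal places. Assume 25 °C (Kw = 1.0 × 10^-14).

C18H22NO3+ is the conjugate acid of the weak base C18H21NO3.
Ka = Kw/Kb = 1.0×10^-14 / 1.7 × 10^-6 = 5.88 × 10^-9
Let x = [H+] at equilibrium. Ka = x²/(0.377 − x).
Neglecting x in the denominator: x = √(5.88 × 10^-9 × 0.377) = 4.71 × 10^-5 M
Check: 0.012% ionized — well under 5%, approximation valid.
pH = −log(4.71 × 10^-5) = 4.33

pH = 4.33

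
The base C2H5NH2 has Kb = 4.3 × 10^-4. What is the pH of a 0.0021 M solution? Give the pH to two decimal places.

C2H5NH2 + H2O ⇌ C2H5NH3+ + OH-
Kb = x²/(0.0021 − x) = 4.3 × 10^-4
x is not negligible relative to C₀; solve x² + 0.00043·x − 9.03e-07 = 0.
x = (−Kb + √(Kb² + 4·Kb·C₀))/2 = 7.59 × 10^-4 M
pOH = −log(7.59 × 10^-4) = 3.12; pH = 14.00 − 3.12 = 10.88

pH = 10.88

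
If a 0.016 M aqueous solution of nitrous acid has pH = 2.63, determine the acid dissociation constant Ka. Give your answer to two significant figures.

Ka = 4.0 × 10^-4

[H+] = 10^(-2.63) = 2.34 × 10^-3 M
At equilibrium [HA] = 0.016 − 2.34 × 10^-3 = 1.37 × 10^-2 M
Ka = [H+][A-]/[HA] = (2.34 × 10^-3)² / 1.37 × 10^-2 = 4.0 × 10^-4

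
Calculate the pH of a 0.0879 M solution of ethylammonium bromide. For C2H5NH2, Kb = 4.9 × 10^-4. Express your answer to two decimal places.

C2H5NH3+ is the conjugate acid of the weak base C2H5NH2.
Ka = Kw/Kb = 1.0×10^-14 / 4.9 × 10^-4 = 2.04 × 10^-11
Ka = [H+]²/(0.0879 − [H+]) = 2.04 × 10^-11
Neglecting [H+] in the denominator: [H+] = √(2.04 × 10^-11 × 0.0879) = 1.34 × 10^-6 M
Check: 0.0015% ionized — well under 5%, approximation valid.
pH = −log(1.34 × 10^-6) = 5.87

pH = 5.87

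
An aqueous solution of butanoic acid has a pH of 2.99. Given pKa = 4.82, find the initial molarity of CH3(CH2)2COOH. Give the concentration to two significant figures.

C₀ = 7.0 × 10^-2 M

[H+] = 10^(-2.99) = 1.02 × 10^-3 M = x
Ka = 10^(−4.82) = 1.51 × 10^-5
Ka = x²/(C₀ − x) ⇒ C₀ = x + x²/Ka
C₀ = 1.02 × 10^-3 + (1.02 × 10^-3)²/(1.51 × 10^-5) = 6.99 × 10^-2 M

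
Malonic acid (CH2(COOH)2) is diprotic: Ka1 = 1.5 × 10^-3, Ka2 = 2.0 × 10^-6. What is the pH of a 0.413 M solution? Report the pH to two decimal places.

pH = 1.62

Ka1 ≫ Ka2, so treat the first dissociation as the only significant source of H+.
Ka1 = x²/(0.413 − x) = 1.5 × 10^-3
Solving the quadratic: x = (−Ka1 + √(Ka1² + 4·Ka1·C₀))/2 = 2.42 × 10^-2 M
pH = −log(2.42 × 10^-2) = 1.62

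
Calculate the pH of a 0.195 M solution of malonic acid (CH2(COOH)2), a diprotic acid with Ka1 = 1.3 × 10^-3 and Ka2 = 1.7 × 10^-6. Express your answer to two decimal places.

Ka1 ≫ Ka2, so treat the first dissociation as the only significant source of H+.
Ka1 = x²/(0.195 − x) = 1.3 × 10^-3
Solving the quadratic: x = (−Ka1 + √(Ka1² + 4·Ka1·C₀))/2 = 1.53 × 10^-2 M
pH = −log(1.53 × 10^-2) = 1.82

pH = 1.82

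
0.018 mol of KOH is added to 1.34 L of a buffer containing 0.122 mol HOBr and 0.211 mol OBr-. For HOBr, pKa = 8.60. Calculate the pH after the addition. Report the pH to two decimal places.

pH = 8.94

OH- converts HOBr to OBr-: HOBr → 0.104 mol, OBr- → 0.229 mol.
Henderson–Hasselbalch with mole ratio 0.229/0.104: pH = 8.60 + (+0.343)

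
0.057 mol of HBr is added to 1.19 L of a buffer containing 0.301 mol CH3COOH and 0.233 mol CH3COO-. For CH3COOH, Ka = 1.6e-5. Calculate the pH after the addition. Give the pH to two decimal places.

Added H+ converts CH3COO- to CH3COOH: CH3COOH → 0.358 mol, CH3COO- → 0.176 mol.
pKa = −log(1.6 × 10^-5) = 4.796
pH = pKa + log([A⁻]/[HA]) = 4.796 + log(0.176/0.358) = 4.796 -0.308

pH = 4.49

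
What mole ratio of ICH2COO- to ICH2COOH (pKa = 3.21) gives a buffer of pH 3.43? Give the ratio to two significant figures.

pH = pKa + log(r) ⇒ log(r) = 3.43 − 3.21 = +0.22
r = [ICH2COO-]/[ICH2COOH] = 10^(+0.22) = 1.66

ratio = 1.7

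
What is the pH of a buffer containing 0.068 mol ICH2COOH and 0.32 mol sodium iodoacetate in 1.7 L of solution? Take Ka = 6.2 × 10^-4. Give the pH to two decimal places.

pH = 3.88

pKa = −log(6.2 × 10^-4) = 3.208
Using pH = pKa + log([base]/[acid]) with [base]/[acid] = 0.32/0.068:
pH = 3.208 + (+0.673) = 3.88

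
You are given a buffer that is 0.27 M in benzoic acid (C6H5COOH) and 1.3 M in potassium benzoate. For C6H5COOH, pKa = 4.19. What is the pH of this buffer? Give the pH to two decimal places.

Henderson–Hasselbalch: pH = pKa + log([C6H5COO-]/[C6H5COOH]) = 4.19 + log(1.3/0.27)
pH = 4.19 + (+0.683) = 4.87

pH = 4.87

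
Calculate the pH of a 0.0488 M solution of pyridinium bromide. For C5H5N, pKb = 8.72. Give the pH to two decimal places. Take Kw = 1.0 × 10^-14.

C5H5NH+ is the conjugate acid of the weak base C5H5N.
Kb = 10^(−8.72) = 1.91 × 10^-9
Ka = Kw/Kb = 1.0×10^-14 / 1.91 × 10^-9 = 5.24 × 10^-6
From the ICE table, Ka = [H+]²/(0.0488 − [H+]) = 5.24 × 10^-6.
Assume [H+] ≪ 0.0488: [H+] ≈ √(5.24 × 10^-6 × 0.0488) = 5.06 × 10^-4 M
pH = −log(5.06 × 10^-4) = 3.30

pH = 3.30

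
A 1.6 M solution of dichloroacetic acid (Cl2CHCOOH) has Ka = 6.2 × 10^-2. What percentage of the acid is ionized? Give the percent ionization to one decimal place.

17.8%

Cl2CHCOOH ⇌ Cl2CHCOO- + H+; let x = [H+] at equilibrium.
Ka = x²/(C₀ − x); solving the quadratic gives x = 2.85 × 10^-1 M.
% ionization = x/C₀ × 100% = 2.85 × 10^-1/1.6 × 100% = 17.8%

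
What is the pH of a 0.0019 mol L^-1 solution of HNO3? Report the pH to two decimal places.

HNO3 is a strong acid and dissociates completely, so [H+] = 0.0019 M.
pH = -log(0.0019) = 2.72

pH = 2.72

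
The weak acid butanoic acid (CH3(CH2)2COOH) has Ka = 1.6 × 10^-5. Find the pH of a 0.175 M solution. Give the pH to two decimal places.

CH3(CH2)2COOH ⇌ CH3(CH2)2COO- + H+
Ka = x²/(0.175 − x) = 1.6 × 10^-5
Since Ka ≪ C₀, x ≈ √(Ka·C₀) = 1.67 × 10^-3 M.
pH = −log(1.67 × 10^-3) = 2.78

pH = 2.78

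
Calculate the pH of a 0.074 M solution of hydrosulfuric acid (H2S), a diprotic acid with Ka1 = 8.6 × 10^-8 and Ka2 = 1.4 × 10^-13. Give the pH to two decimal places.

Ka1 ≫ Ka2, so treat the first dissociation as the only significant source of H+.
Ka1 = x²/(0.074 − x) = 8.6 × 10^-8
x ≈ √(8.6 × 10^-8 × 0.074) = 7.98 × 10^-5 M
pH = −log(7.98 × 10^-5) = 4.10

pH = 4.10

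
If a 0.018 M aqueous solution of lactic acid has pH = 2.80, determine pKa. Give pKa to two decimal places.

[H+] = 10^(-2.80) = 1.58 × 10^-3 M
At equilibrium [HA] = 0.018 − 1.58 × 10^-3 = 1.64 × 10^-2 M
Ka = [H+][A-]/[HA] = (1.58 × 10^-3)² / 1.64 × 10^-2 = 1.52 × 10^-4
pKa = -log(1.52 × 10^-4) = 3.82

pKa = 3.82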